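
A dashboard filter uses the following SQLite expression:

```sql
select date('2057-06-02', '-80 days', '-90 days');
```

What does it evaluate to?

2056-12-14

Applying '-80 days' to 2057-06-02: counting 80 days back gives 2057-03-14.
Applying '-90 days' to 2057-03-14: counting 90 days back gives 2056-12-14.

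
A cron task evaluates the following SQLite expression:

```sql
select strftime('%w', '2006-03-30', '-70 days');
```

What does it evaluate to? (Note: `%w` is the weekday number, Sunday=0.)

4

First apply '-70 days': 2006-03-30 → 2006-01-19.
2006-01-19 is a Thursday; with Sunday=0 that is 4.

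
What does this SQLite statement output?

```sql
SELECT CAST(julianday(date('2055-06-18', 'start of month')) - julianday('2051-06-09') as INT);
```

1453

`start of month` rewinds 2055-06-18 to 2055-06-01.
21 days remain in June 2051 after the 9th (30 − 9).
Full months from July 2051 through May 2055 contribute their day counts.
Then 1 day into June 2055.
Total: 21 + 31 + 31 + 30 + 31 + 30 + 31 + 31 + 29 + 31 + 30 + 31 + 30 + 31 + 31 + 30 + 31 + 30 + 31 + 31 + 28 + 31 + 30 + 31 + 30 + 31 + 31 + 30 + 31 + 30 + 31 + 31 + 28 + 31 + 30 + 31 + 30 + 31 + 31 + 30 + 31 + 30 + 31 + 31 + 28 + 31 + 30 + 31 + 1 = 1453.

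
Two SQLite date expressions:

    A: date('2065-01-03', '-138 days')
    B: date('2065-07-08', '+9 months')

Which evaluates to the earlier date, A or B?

A = 2064-08-18.
B = 2066-04-08.
A is earlier.

A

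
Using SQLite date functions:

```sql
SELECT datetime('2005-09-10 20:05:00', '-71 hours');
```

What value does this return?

2005-09-07 21:05:00

-71 hours from 2005-09-10 20:05:00 is 2005-09-07 21:05:00 (crosses midnight).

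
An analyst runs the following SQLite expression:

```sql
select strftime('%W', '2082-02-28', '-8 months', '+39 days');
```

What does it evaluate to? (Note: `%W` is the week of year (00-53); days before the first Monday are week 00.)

31

First apply '-8 months', '+39 days': 2082-02-28 → 2081-08-06.
2081-08-06 is a Wednesday. SQLite's %W counts Mondays since the year started; the result is 31.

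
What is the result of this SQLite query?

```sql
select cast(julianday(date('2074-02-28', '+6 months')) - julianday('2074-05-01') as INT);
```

Adding +6 months to 2074-02-28 gives 2074-08-28.
30 days remain in May 2074 after the 1st (31 − 1).
June 2074: 30 days.
July 2074: 31 days.
Then 28 days into August 2074.
Total: 30 + 30 + 31 + 28 = 119.

119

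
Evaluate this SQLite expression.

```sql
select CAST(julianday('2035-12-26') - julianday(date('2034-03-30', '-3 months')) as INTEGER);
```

Adding -3 months to 2034-03-30 gives 2033-12-30.
1 day remains in December 2033 after the 30th (31 − 30).
Full months from January 2034 through November 2035 contribute their day counts.
Then 26 days into December 2035.
Total: 1 + 31 + 28 + 31 + 30 + 31 + 30 + 31 + 31 + 30 + 31 + 30 + 31 + 31 + 28 + 31 + 30 + 31 + 30 + 31 + 31 + 30 + 31 + 30 + 26 = 726.

726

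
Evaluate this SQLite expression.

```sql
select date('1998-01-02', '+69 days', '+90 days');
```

1998-06-10

Applying '+69 days' to 1998-01-02: counting 69 days forward gives 1998-03-12.
Applying '+90 days' to 1998-03-12: counting 90 days forward gives 1998-06-10.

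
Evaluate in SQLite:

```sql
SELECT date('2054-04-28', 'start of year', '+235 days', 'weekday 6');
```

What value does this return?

`start of year` rewinds 2054-04-28 to 2054-01-01.
Applying '+235 days' to 2054-01-01: counting 235 days forward gives 2054-08-24.
`weekday 6` advances to the next Saturday; 2054-08-24 is a Monday, so it moves forward to 2054-08-29.

2054-08-29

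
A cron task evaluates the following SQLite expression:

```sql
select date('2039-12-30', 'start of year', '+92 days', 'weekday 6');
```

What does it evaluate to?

`start of year` rewinds 2039-12-30 to 2039-01-01.
Applying '+92 days' to 2039-01-01: counting 92 days forward gives 2039-04-03.
`weekday 6` advances to the next Saturday; 2039-04-03 is a Sunday, so it moves forward to 2039-04-09.

2039-04-09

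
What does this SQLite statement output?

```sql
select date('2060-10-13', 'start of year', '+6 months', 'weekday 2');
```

2060-07-06

`start of year` rewinds 2060-10-13 to 2060-01-01.
Adding +6 months to 2060-01-01 gives 2060-07-01.
`weekday 2` advances to the next Tuesday; 2060-07-01 is a Thursday, so it moves forward to 2060-07-06.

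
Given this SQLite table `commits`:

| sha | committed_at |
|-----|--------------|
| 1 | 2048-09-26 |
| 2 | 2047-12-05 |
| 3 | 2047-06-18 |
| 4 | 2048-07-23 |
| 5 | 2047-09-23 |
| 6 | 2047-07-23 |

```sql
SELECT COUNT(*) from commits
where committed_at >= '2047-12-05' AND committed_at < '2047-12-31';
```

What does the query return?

Rows in [2047-12-05, 2047-12-31): 2047-12-05 → 1 row.

1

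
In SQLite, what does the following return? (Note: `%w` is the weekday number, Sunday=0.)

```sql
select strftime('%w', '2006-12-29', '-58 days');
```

3

First apply '-58 days': 2006-12-29 → 2006-11-01.
2006-11-01 is a Wednesday; with Sunday=0 that is 3.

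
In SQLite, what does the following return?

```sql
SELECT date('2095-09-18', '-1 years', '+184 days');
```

Adding -1 year to 2095-09-18 gives 2094-09-18.
Applying '+184 days' to 2094-09-18: counting 184 days forward gives 2095-03-21.

2095-03-21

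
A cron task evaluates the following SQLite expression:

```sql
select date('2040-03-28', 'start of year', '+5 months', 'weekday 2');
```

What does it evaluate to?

2040-06-05

`start of year` rewinds 2040-03-28 to 2040-01-01.
Adding +5 months to 2040-01-01 gives 2040-06-01.
`weekday 2` advances to the next Tuesday; 2040-06-01 is a Friday, so it moves forward to 2040-06-05.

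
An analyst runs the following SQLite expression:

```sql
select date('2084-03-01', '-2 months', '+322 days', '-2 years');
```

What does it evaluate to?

Adding -2 months to 2084-03-01 gives 2084-01-01.
Applying '+322 days' to 2084-01-01: counting 322 days forward gives 2084-11-18.
Adding -2 years to 2084-11-18 gives 2082-11-18.

2082-11-18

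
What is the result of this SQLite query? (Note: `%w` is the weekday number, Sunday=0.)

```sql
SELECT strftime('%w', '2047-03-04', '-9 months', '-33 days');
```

First apply '-9 months', '-33 days': 2047-03-04 → 2046-05-02.
2046-05-02 is a Wednesday; with Sunday=0 that is 3.

3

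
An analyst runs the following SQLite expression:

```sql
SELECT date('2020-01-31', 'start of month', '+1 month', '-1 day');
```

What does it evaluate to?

2020-01-31

`start of month` rewinds 2020-01-31 to 2020-01-01.
Adding +1 month to 2020-01-01 gives 2020-02-01.
Going back 1 day from 2020-02-01 reaches 2020-01-31 (last day of January, 31 days).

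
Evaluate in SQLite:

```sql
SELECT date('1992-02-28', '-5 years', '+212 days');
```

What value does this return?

1987-09-28

Adding -5 years to 1992-02-28 gives 1987-02-28.
Applying '+212 days' to 1987-02-28: counting 212 days forward gives 1987-09-28.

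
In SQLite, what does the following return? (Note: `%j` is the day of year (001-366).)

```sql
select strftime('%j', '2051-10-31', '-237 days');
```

First apply '-237 days': 2051-10-31 → 2051-03-08.
Day-of-year for 2051-03-08: days since 2051-01-01 inclusive = 67, zero-padded to 067.

067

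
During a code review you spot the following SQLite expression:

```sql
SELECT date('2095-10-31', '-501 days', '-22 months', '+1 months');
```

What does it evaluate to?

2092-09-17

Applying '-501 days' to 2095-10-31: counting 501 days back gives 2094-06-17.
Adding -22 months to 2094-06-17 gives 2092-08-17.
Adding +1 month to 2092-08-17 gives 2092-09-17.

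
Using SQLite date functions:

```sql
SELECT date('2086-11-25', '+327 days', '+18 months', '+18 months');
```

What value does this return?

Applying '+327 days' to 2086-11-25: counting 327 days forward gives 2087-10-18.
Adding +18 months to 2087-10-18 gives 2089-04-18.
Adding +18 months to 2089-04-18 gives 2090-10-18.

2090-10-18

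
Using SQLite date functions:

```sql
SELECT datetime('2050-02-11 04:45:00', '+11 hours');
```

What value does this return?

+11 hours from 2050-02-11 04:45:00 is 2050-02-11 15:45:00.

2050-02-11 15:45:00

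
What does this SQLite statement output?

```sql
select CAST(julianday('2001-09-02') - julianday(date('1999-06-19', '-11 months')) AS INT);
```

1141

Adding -11 months to 1999-06-19 gives 1998-07-19.
12 days remain in July 1998 after the 19th (31 − 19).
Full months from August 1998 through August 2001 contribute their day counts.
Then 2 days into September 2001.
Total: 12 + 31 + 30 + 31 + 30 + 31 + 31 + 28 + 31 + 30 + 31 + 30 + 31 + 31 + 30 + 31 + 30 + 31 + 31 + 29 + 31 + 30 + 31 + 30 + 31 + 31 + 30 + 31 + 30 + 31 + 31 + 28 + 31 + 30 + 31 + 30 + 31 + 31 + 2 = 1141.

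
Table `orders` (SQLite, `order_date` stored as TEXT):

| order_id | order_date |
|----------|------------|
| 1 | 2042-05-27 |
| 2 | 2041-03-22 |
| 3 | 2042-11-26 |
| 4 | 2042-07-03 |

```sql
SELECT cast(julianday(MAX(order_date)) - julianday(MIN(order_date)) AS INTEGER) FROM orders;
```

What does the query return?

MIN = 2041-03-22, MAX = 2042-11-26.
9 days remain in March 2041 after the 22nd (31 − 22).
Full months from April 2041 through October 2042 contribute their day counts.
Then 26 days into November 2042.
Total: 9 + 30 + 31 + 30 + 31 + 31 + 30 + 31 + 30 + 31 + 31 + 28 + 31 + 30 + 31 + 30 + 31 + 31 + 30 + 31 + 26 = 614.

614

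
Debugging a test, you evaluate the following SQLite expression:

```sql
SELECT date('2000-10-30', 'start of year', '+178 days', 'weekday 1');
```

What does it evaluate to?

2000-07-03

`start of year` rewinds 2000-10-30 to 2000-01-01.
Applying '+178 days' to 2000-01-01: counting 178 days forward gives 2000-06-27.
`weekday 1` advances to the next Monday; 2000-06-27 is a Tuesday, so it moves forward to 2000-07-03.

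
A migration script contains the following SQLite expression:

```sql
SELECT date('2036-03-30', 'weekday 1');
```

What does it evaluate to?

`weekday 1` advances to the next Monday; 2036-03-30 is a Sunday, so it moves forward to 2036-03-31.

2036-03-31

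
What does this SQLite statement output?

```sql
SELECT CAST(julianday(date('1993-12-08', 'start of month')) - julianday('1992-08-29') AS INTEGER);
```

459

`start of month` rewinds 1993-12-08 to 1993-12-01.
2 days remain in August 1992 after the 29th (31 − 29).
Full months from September 1992 through November 1993 contribute their day counts.
Then 1 day into December 1993.
Total: 2 + 30 + 31 + 30 + 31 + 31 + 28 + 31 + 30 + 31 + 30 + 31 + 31 + 30 + 31 + 30 + 1 = 459.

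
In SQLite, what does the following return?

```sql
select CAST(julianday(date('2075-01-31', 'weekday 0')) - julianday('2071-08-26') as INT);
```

`weekday 0` advances to the next Sunday; 2075-01-31 is a Thursday, so it moves forward to 2075-02-03.
5 days remain in August 2071 after the 26th (31 − 26).
Full months from September 2071 through January 2075 contribute their day counts.
Then 3 days into February 2075.
Total: 5 + 30 + 31 + 30 + 31 + 31 + 29 + 31 + 30 + 31 + 30 + 31 + 31 + 30 + 31 + 30 + 31 + 31 + 28 + 31 + 30 + 31 + 30 + 31 + 31 + 30 + 31 + 30 + 31 + 31 + 28 + 31 + 30 + 31 + 30 + 31 + 31 + 30 + 31 + 30 + 31 + 31 + 3 = 1257.

1257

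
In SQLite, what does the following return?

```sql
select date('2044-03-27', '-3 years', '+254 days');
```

2041-12-06

Adding -3 years to 2044-03-27 gives 2041-03-27.
Applying '+254 days' to 2041-03-27: counting 254 days forward gives 2041-12-06.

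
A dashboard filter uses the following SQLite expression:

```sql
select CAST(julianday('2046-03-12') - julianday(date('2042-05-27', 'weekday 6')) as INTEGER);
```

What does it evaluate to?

1381

`weekday 6` advances to the next Saturday; 2042-05-27 is a Tuesday, so it moves forward to 2042-05-31.
0 days remain in May 2042 after the 31st (31 − 31).
Full months from June 2042 through February 2046 contribute their day counts.
Then 12 days into March 2046.
Total: 0 + 30 + 31 + 31 + 30 + 31 + 30 + 31 + 31 + 28 + 31 + 30 + 31 + 30 + 31 + 31 + 30 + 31 + 30 + 31 + 31 + 29 + 31 + 30 + 31 + 30 + 31 + 31 + 30 + 31 + 30 + 31 + 31 + 28 + 31 + 30 + 31 + 30 + 31 + 31 + 30 + 31 + 30 + 31 + 31 + 28 + 12 = 1381.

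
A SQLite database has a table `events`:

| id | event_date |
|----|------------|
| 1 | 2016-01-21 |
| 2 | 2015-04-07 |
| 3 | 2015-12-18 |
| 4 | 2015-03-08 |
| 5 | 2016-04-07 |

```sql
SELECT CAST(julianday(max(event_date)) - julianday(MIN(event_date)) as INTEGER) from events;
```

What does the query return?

396

MIN = 2015-03-08, MAX = 2016-04-07.
23 days remain in March 2015 after the 8th (31 − 8).
Full months from April 2015 through March 2016 contribute their day counts.
Then 7 days into April 2016.
Total: 23 + 30 + 31 + 30 + 31 + 31 + 30 + 31 + 30 + 31 + 31 + 29 + 31 + 7 = 396.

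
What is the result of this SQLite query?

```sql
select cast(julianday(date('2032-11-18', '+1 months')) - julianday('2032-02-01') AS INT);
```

Adding +1 month to 2032-11-18 gives 2032-12-18.
28 days remain in February 2032 after the 1st (29 − 1).
Full months from March 2032 through November 2032 contribute their day counts.
Then 18 days into December 2032.
Total: 28 + 31 + 30 + 31 + 30 + 31 + 31 + 30 + 31 + 30 + 18 = 321.

321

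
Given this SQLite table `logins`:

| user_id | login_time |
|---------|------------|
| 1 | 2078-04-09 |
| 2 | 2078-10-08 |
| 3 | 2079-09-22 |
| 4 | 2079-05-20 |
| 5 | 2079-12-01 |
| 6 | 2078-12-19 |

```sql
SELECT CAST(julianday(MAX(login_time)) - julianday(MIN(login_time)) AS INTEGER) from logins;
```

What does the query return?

601

MIN = 2078-04-09, MAX = 2079-12-01.
21 days remain in April 2078 after the 9th (30 − 9).
Full months from May 2078 through November 2079 contribute their day counts.
Then 1 day into December 2079.
Total: 21 + 31 + 30 + 31 + 31 + 30 + 31 + 30 + 31 + 31 + 28 + 31 + 30 + 31 + 30 + 31 + 31 + 30 + 31 + 30 + 1 = 601.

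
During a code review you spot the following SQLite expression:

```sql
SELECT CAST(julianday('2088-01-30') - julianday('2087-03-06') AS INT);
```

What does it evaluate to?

25 days remain in March 2087 after the 6th (31 − 6).
Full months from April 2087 through December 2087 contribute their day counts.
Then 30 days into January 2088.
Total: 25 + 30 + 31 + 30 + 31 + 31 + 30 + 31 + 30 + 31 + 30 = 330.

330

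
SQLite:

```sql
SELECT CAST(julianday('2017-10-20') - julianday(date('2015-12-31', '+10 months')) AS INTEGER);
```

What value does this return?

Adding +10 months to 2015-12-31 gives 2016-10-31.
0 days remain in October 2016 after the 31st (31 − 31).
Full months from November 2016 through September 2017 contribute their day counts.
Then 20 days into October 2017.
Total: 0 + 30 + 31 + 31 + 28 + 31 + 30 + 31 + 30 + 31 + 31 + 30 + 20 = 354.

354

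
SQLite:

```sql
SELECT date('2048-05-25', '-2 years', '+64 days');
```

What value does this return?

2046-07-28

Adding -2 years to 2048-05-25 gives 2046-05-25.
Applying '+64 days' to 2046-05-25: counting 64 days forward gives 2046-07-28.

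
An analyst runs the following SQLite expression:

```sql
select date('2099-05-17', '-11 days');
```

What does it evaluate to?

Going back 11 days within May lands on 2099-05-06.

2099-05-06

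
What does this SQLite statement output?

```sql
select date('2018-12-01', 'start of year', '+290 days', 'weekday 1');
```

`start of year` rewinds 2018-12-01 to 2018-01-01.
Applying '+290 days' to 2018-01-01: counting 290 days forward gives 2018-10-18.
`weekday 1` advances to the next Monday; 2018-10-18 is a Thursday, so it moves forward to 2018-10-22.

2018-10-22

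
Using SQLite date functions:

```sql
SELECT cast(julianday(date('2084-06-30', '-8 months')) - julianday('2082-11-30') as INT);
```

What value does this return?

Adding -8 months to 2084-06-30 gives 2083-10-30.
0 days remain in November 2082 after the 30th (30 − 30).
Full months from December 2082 through September 2083 contribute their day counts.
Then 30 days into October 2083.
Total: 0 + 31 + 31 + 28 + 31 + 30 + 31 + 30 + 31 + 31 + 30 + 30 = 334.

334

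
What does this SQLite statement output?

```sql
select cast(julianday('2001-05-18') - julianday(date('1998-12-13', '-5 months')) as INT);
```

Adding -5 months to 1998-12-13 gives 1998-07-13.
18 days remain in July 1998 after the 13th (31 − 13).
Full months from August 1998 through April 2001 contribute their day counts.
Then 18 days into May 2001.
Total: 18 + 31 + 30 + 31 + 30 + 31 + 31 + 28 + 31 + 30 + 31 + 30 + 31 + 31 + 30 + 31 + 30 + 31 + 31 + 29 + 31 + 30 + 31 + 30 + 31 + 31 + 30 + 31 + 30 + 31 + 31 + 28 + 31 + 30 + 18 = 1040.

1040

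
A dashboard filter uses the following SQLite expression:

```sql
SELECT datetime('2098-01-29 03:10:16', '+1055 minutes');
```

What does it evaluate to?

2098-01-29 20:45:16

1055 minutes = 17h 35m; +1055 minutes from 2098-01-29 03:10:16 is 2098-01-29 20:45:16.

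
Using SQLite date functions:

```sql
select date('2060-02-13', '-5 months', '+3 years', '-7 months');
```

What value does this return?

Adding -5 months to 2060-02-13 gives 2059-09-13.
Adding +3 years to 2059-09-13 gives 2062-09-13.
Adding -7 months to 2062-09-13 gives 2062-02-13.

2062-02-13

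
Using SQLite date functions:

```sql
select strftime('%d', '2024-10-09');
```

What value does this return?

`%d` extracts the 2-digit day of month: 09.

09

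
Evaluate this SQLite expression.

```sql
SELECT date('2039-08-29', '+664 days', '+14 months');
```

Applying '+664 days' to 2039-08-29: counting 664 days forward gives 2041-06-23.
Adding +14 months to 2041-06-23 gives 2042-08-23.

2042-08-23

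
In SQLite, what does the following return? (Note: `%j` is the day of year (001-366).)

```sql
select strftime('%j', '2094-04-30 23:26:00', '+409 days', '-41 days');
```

First apply '+409 days', '-41 days': 2094-04-30 23:26:00 → 2095-05-03 23:26:00.
Day-of-year for 2095-05-03: days since 2095-01-01 inclusive = 123, zero-padded to 123.

123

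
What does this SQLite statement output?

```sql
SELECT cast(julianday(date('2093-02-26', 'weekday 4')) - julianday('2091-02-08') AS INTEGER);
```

749

`weekday 4` advances to the next Thursday; 2093-02-26 is already a Thursday, so it stays at 2093-02-26.
20 days remain in February 2091 after the 8th (28 − 8).
Full months from March 2091 through January 2093 contribute their day counts.
Then 26 days into February 2093.
Total: 20 + 31 + 30 + 31 + 30 + 31 + 31 + 30 + 31 + 30 + 31 + 31 + 29 + 31 + 30 + 31 + 30 + 31 + 31 + 30 + 31 + 30 + 31 + 31 + 26 = 749.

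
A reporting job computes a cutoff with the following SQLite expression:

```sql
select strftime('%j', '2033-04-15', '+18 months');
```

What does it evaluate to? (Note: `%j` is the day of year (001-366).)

First apply '+18 months': 2033-04-15 → 2034-10-15.
Day-of-year for 2034-10-15: days since 2034-01-01 inclusive = 288, zero-padded to 288.

288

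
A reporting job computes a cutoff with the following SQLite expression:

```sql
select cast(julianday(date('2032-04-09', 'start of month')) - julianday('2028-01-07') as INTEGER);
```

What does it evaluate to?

`start of month` rewinds 2032-04-09 to 2032-04-01.
24 days remain in January 2028 after the 7th (31 − 7).
Full months from February 2028 through March 2032 contribute their day counts.
Then 1 day into April 2032.
Total: 24 + 29 + 31 + 30 + 31 + 30 + 31 + 31 + 30 + 31 + 30 + 31 + 31 + 28 + 31 + 30 + 31 + 30 + 31 + 31 + 30 + 31 + 30 + 31 + 31 + 28 + 31 + 30 + 31 + 30 + 31 + 31 + 30 + 31 + 30 + 31 + 31 + 28 + 31 + 30 + 31 + 30 + 31 + 31 + 30 + 31 + 30 + 31 + 31 + 29 + 31 + 1 = 1546.

1546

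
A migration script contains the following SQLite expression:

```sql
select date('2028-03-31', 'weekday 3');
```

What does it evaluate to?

2028-04-05

`weekday 3` advances to the next Wednesday; 2028-03-31 is a Friday, so it moves forward to 2028-04-05.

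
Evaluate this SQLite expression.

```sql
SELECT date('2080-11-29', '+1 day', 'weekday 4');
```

Advancing 1 more day within November lands on 2080-11-30.
`weekday 4` advances to the next Thursday; 2080-11-30 is a Saturday, so it moves forward to 2080-12-05.

2080-12-05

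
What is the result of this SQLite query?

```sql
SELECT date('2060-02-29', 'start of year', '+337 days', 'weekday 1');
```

2060-12-06

`start of year` rewinds 2060-02-29 to 2060-01-01.
Applying '+337 days' to 2060-01-01: counting 337 days forward gives 2060-12-03.
`weekday 1` advances to the next Monday; 2060-12-03 is a Friday, so it moves forward to 2060-12-06.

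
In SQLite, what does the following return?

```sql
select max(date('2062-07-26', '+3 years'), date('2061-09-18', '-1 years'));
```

date('2062-07-26', '+3 years') → 2065-07-26.
date('2061-09-18', '-1 years') → 2060-09-18.
Later of the two is 2065-07-26.

2065-07-26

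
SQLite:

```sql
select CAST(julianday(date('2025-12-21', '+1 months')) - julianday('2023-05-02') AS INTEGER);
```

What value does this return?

995

Adding +1 month to 2025-12-21 gives 2026-01-21.
29 days remain in May 2023 after the 2nd (31 − 2).
Full months from June 2023 through December 2025 contribute their day counts.
Then 21 days into January 2026.
Total: 29 + 30 + 31 + 31 + 30 + 31 + 30 + 31 + 31 + 29 + 31 + 30 + 31 + 30 + 31 + 31 + 30 + 31 + 30 + 31 + 31 + 28 + 31 + 30 + 31 + 30 + 31 + 31 + 30 + 31 + 30 + 31 + 21 = 995.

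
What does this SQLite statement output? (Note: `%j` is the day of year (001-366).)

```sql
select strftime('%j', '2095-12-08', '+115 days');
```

First apply '+115 days': 2095-12-08 → 2096-04-01.
Day-of-year for 2096-04-01: days since 2096-01-01 inclusive = 92, zero-padded to 092.

092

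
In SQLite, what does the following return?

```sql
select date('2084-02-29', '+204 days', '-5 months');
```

2084-04-20

Applying '+204 days' to 2084-02-29: counting 204 days forward gives 2084-09-20.
Adding -5 months to 2084-09-20 gives 2084-04-20.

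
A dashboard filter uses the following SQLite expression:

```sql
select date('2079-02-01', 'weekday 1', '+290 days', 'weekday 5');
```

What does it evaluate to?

2079-11-24

`weekday 1` advances to the next Monday; 2079-02-01 is a Wednesday, so it moves forward to 2079-02-06.
Applying '+290 days' to 2079-02-06: counting 290 days forward gives 2079-11-23.
`weekday 5` advances to the next Friday; 2079-11-23 is a Thursday, so it moves forward to 2079-11-24.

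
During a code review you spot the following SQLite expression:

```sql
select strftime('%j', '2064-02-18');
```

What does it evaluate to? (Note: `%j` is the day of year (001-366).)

Day-of-year for 2064-02-18: days since 2064-01-01 inclusive = 49, zero-padded to 049.

049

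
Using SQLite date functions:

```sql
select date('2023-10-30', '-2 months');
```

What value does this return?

Adding -2 months to 2023-10-30 gives 2023-08-30.

2023-08-30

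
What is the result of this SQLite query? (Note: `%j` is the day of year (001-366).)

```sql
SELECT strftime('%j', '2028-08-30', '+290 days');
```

167

First apply '+290 days': 2028-08-30 → 2029-06-16.
Day-of-year for 2029-06-16: days since 2029-01-01 inclusive = 167, zero-padded to 167.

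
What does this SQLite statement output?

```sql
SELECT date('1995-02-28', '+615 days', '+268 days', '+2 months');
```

1997-09-30

Applying '+615 days' to 1995-02-28: counting 615 days forward gives 1996-11-04.
Applying '+268 days' to 1996-11-04: counting 268 days forward gives 1997-07-30.
Adding +2 months to 1997-07-30 gives 1997-09-30.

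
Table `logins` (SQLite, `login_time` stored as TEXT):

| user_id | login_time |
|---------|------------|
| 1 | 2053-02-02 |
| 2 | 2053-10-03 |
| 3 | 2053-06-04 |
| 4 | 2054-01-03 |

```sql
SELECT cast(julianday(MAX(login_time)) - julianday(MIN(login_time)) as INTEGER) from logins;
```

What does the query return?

335

MIN = 2053-02-02, MAX = 2054-01-03.
26 days remain in February 2053 after the 2nd (28 − 2).
Full months from March 2053 through December 2053 contribute their day counts.
Then 3 days into January 2054.
Total: 26 + 31 + 30 + 31 + 30 + 31 + 31 + 30 + 31 + 30 + 31 + 3 = 335.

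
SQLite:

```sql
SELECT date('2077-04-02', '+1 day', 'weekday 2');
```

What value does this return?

Advancing 1 more day within April lands on 2077-04-03.
`weekday 2` advances to the next Tuesday; 2077-04-03 is a Saturday, so it moves forward to 2077-04-06.

2077-04-06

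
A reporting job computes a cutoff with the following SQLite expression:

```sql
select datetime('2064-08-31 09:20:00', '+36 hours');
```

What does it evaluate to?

+36 hours from 2064-08-31 09:20:00 is 2064-09-01 21:20:00 (crosses midnight).

2064-09-01 21:20:00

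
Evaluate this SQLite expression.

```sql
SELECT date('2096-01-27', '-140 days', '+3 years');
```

Applying '-140 days' to 2096-01-27: counting 140 days back gives 2095-09-09.
Adding +3 years to 2095-09-09 gives 2098-09-09.

2098-09-09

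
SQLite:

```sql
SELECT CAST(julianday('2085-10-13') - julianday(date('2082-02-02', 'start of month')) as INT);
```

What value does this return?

`start of month` rewinds 2082-02-02 to 2082-02-01.
27 days remain in February 2082 after the 1st (28 − 1).
Full months from March 2082 through September 2085 contribute their day counts.
Then 13 days into October 2085.
Total: 27 + 31 + 30 + 31 + 30 + 31 + 31 + 30 + 31 + 30 + 31 + 31 + 28 + 31 + 30 + 31 + 30 + 31 + 31 + 30 + 31 + 30 + 31 + 31 + 29 + 31 + 30 + 31 + 30 + 31 + 31 + 30 + 31 + 30 + 31 + 31 + 28 + 31 + 30 + 31 + 30 + 31 + 31 + 30 + 13 = 1350.

1350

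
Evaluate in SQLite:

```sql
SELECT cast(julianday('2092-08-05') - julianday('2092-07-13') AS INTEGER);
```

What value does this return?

23

18 days remain in July 2092 after the 13th (31 − 13).
Then 5 days into August 2092.
Total: 18 + 5 = 23.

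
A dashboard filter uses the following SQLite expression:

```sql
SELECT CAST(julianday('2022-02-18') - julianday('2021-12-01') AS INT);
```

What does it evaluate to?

79

30 days remain in December 2021 after the 1st (31 − 1).
January 2022: 31 days.
Then 18 days into February 2022.
Total: 30 + 31 + 18 = 79.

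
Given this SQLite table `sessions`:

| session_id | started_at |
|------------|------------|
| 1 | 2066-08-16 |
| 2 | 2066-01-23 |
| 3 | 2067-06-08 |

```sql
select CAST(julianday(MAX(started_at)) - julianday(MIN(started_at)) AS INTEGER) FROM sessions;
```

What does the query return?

MIN = 2066-01-23, MAX = 2067-06-08.
8 days remain in January 2066 after the 23rd (31 − 23).
Full months from February 2066 through May 2067 contribute their day counts.
Then 8 days into June 2067.
Total: 8 + 28 + 31 + 30 + 31 + 30 + 31 + 31 + 30 + 31 + 30 + 31 + 31 + 28 + 31 + 30 + 31 + 8 = 501.

501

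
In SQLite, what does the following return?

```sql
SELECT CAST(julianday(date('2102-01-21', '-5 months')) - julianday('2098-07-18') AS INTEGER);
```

1129

Adding -5 months to 2102-01-21 gives 2101-08-21.
13 days remain in July 2098 after the 18th (31 − 18).
Full months from August 2098 through July 2101 contribute their day counts.
Then 21 days into August 2101.
Total: 13 + 31 + 30 + 31 + 30 + 31 + 31 + 28 + 31 + 30 + 31 + 30 + 31 + 31 + 30 + 31 + 30 + 31 + 31 + 28 + 31 + 30 + 31 + 30 + 31 + 31 + 30 + 31 + 30 + 31 + 31 + 28 + 31 + 30 + 31 + 30 + 31 + 21 = 1129.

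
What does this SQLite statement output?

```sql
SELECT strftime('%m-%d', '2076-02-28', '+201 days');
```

First apply '+201 days': 2076-02-28 → 2076-09-16.
`%m-%d` extracts the month-day: 09-16.

09-16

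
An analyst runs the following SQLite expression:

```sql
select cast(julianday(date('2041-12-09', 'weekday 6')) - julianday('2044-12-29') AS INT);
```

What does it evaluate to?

`weekday 6` advances to the next Saturday; 2041-12-09 is a Monday, so it moves forward to 2041-12-14.
17 days remain in December 2041 after the 14th (31 − 14).
Full months from January 2042 through November 2044 contribute their day counts.
Then 29 days into December 2044.
Total: 17 + 31 + 28 + 31 + 30 + 31 + 30 + 31 + 31 + 30 + 31 + 30 + 31 + 31 + 28 + 31 + 30 + 31 + 30 + 31 + 31 + 30 + 31 + 30 + 31 + 31 + 29 + 31 + 30 + 31 + 30 + 31 + 31 + 30 + 31 + 30 + 29 = 1111.
The subtraction is earlier − later, so the result is −1111 → -1111.

-1111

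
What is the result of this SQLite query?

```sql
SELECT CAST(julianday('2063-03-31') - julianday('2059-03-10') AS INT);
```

1482

21 days remain in March 2059 after the 10th (31 − 10).
Full months from April 2059 through February 2063 contribute their day counts.
Then 31 days into March 2063.
Total: 21 + 30 + 31 + 30 + 31 + 31 + 30 + 31 + 30 + 31 + 31 + 29 + 31 + 30 + 31 + 30 + 31 + 31 + 30 + 31 + 30 + 31 + 31 + 28 + 31 + 30 + 31 + 30 + 31 + 31 + 30 + 31 + 30 + 31 + 31 + 28 + 31 + 30 + 31 + 30 + 31 + 31 + 30 + 31 + 30 + 31 + 31 + 28 + 31 = 1482.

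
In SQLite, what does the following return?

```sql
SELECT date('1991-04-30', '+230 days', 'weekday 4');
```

1991-12-19

Applying '+230 days' to 1991-04-30: counting 230 days forward gives 1991-12-16.
`weekday 4` advances to the next Thursday; 1991-12-16 is a Monday, so it moves forward to 1991-12-19.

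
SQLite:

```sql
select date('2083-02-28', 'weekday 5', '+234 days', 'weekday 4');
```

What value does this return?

2083-10-28

`weekday 5` advances to the next Friday; 2083-02-28 is a Sunday, so it moves forward to 2083-03-05.
Applying '+234 days' to 2083-03-05: counting 234 days forward gives 2083-10-25.
`weekday 4` advances to the next Thursday; 2083-10-25 is a Monday, so it moves forward to 2083-10-28.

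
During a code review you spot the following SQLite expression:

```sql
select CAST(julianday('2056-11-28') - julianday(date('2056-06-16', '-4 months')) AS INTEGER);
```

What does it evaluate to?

Adding -4 months to 2056-06-16 gives 2056-02-16.
13 days remain in February 2056 after the 16th (29 − 16).
Full months from March 2056 through October 2056 contribute their day counts.
Then 28 days into November 2056.
Total: 13 + 31 + 30 + 31 + 30 + 31 + 31 + 30 + 31 + 28 = 286.

286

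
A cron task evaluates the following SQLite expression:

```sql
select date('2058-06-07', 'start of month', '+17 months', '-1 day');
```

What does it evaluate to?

`start of month` rewinds 2058-06-07 to 2058-06-01.
Adding +17 months to 2058-06-01 gives 2059-11-01.
Going back 1 day from 2059-11-01 reaches 2059-10-31 (last day of October, 31 days).

2059-10-31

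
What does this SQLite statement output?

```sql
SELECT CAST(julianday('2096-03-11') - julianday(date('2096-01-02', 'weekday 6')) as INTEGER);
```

64

`weekday 6` advances to the next Saturday; 2096-01-02 is a Monday, so it moves forward to 2096-01-07.
24 days remain in January 2096 after the 7th (31 − 7).
February 2096: 29 days (leap year).
Then 11 days into March 2096.
Total: 24 + 29 + 11 = 64.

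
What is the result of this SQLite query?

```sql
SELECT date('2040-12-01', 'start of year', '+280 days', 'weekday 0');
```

`start of year` rewinds 2040-12-01 to 2040-01-01.
Applying '+280 days' to 2040-01-01: counting 280 days forward gives 2040-10-07.
`weekday 0` advances to the next Sunday; 2040-10-07 is already a Sunday, so it stays at 2040-10-07.

2040-10-07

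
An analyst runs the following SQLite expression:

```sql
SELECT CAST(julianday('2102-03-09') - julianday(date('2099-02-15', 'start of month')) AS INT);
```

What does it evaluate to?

`start of month` rewinds 2099-02-15 to 2099-02-01.
27 days remain in February 2099 after the 1st (28 − 1).
Full months from March 2099 through February 2102 contribute their day counts.
Then 9 days into March 2102.
Total: 27 + 31 + 30 + 31 + 30 + 31 + 31 + 30 + 31 + 30 + 31 + 31 + 28 + 31 + 30 + 31 + 30 + 31 + 31 + 30 + 31 + 30 + 31 + 31 + 28 + 31 + 30 + 31 + 30 + 31 + 31 + 30 + 31 + 30 + 31 + 31 + 28 + 9 = 1131.

1131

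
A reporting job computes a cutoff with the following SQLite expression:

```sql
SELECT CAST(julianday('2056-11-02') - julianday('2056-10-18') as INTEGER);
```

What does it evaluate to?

13 days remain in October 2056 after the 18th (31 − 18).
Then 2 days into November 2056.
Total: 13 + 2 = 15.

15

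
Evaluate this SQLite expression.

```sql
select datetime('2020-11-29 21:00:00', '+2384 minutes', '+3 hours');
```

2384 minutes = 39h 44m; +2384 minutes from 2020-11-29 21:00:00 is 2020-12-01 12:44:00 (crosses midnight).
+3 hours from 2020-12-01 12:44:00 is 2020-12-01 15:44:00.

2020-12-01 15:44:00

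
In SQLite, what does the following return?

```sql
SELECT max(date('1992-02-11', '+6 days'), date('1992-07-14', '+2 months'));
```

date('1992-02-11', '+6 days') → 1992-02-17.
date('1992-07-14', '+2 months') → 1992-09-14.
Later of the two is 1992-09-14.

1992-09-14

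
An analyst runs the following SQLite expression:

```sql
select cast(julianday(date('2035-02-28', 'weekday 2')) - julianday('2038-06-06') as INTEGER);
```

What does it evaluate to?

`weekday 2` advances to the next Tuesday; 2035-02-28 is a Wednesday, so it moves forward to 2035-03-06.
25 days remain in March 2035 after the 6th (31 − 6).
Full months from April 2035 through May 2038 contribute their day counts.
Then 6 days into June 2038.
Total: 25 + 30 + 31 + 30 + 31 + 31 + 30 + 31 + 30 + 31 + 31 + 29 + 31 + 30 + 31 + 30 + 31 + 31 + 30 + 31 + 30 + 31 + 31 + 28 + 31 + 30 + 31 + 30 + 31 + 31 + 30 + 31 + 30 + 31 + 31 + 28 + 31 + 30 + 31 + 6 = 1188.
The subtraction is earlier − later, so the result is −1188 → -1188.

-1188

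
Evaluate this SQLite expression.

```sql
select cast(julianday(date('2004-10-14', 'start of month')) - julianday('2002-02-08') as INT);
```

966

`start of month` rewinds 2004-10-14 to 2004-10-01.
20 days remain in February 2002 after the 8th (28 − 8).
Full months from March 2002 through September 2004 contribute their day counts.
Then 1 day into October 2004.
Total: 20 + 31 + 30 + 31 + 30 + 31 + 31 + 30 + 31 + 30 + 31 + 31 + 28 + 31 + 30 + 31 + 30 + 31 + 31 + 30 + 31 + 30 + 31 + 31 + 29 + 31 + 30 + 31 + 30 + 31 + 31 + 30 + 1 = 966.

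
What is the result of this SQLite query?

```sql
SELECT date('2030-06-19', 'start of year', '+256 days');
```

`start of year` rewinds 2030-06-19 to 2030-01-01.
Applying '+256 days' to 2030-01-01: counting 256 days forward gives 2030-09-14.

2030-09-14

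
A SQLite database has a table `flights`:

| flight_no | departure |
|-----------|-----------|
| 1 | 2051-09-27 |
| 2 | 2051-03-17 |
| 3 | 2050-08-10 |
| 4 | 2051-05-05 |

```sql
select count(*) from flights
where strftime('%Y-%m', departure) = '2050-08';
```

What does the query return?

1

Rows with year-month 2050-08: 2050-08-10 → 1.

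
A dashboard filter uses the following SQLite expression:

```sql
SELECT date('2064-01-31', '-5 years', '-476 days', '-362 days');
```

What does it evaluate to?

Adding -5 years to 2064-01-31 gives 2059-01-31.
Applying '-476 days' to 2059-01-31: counting 476 days back gives 2057-10-12.
Applying '-362 days' to 2057-10-12: counting 362 days back gives 2056-10-15.

2056-10-15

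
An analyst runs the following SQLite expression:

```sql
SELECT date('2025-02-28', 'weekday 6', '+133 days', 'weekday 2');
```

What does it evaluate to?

2025-07-15

`weekday 6` advances to the next Saturday; 2025-02-28 is a Friday, so it moves forward to 2025-03-01.
Applying '+133 days' to 2025-03-01: counting 133 days forward gives 2025-07-12.
`weekday 2` advances to the next Tuesday; 2025-07-12 is a Saturday, so it moves forward to 2025-07-15.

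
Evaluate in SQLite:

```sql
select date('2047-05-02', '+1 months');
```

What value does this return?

Adding +1 month to 2047-05-02 gives 2047-06-02.

2047-06-02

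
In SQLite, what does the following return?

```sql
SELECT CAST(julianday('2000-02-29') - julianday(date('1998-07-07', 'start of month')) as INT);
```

`start of month` rewinds 1998-07-07 to 1998-07-01.
30 days remain in July 1998 after the 1st (31 − 1).
Full months from August 1998 through January 2000 contribute their day counts.
Then 29 days into February 2000.
Total: 30 + 31 + 30 + 31 + 30 + 31 + 31 + 28 + 31 + 30 + 31 + 30 + 31 + 31 + 30 + 31 + 30 + 31 + 31 + 29 = 608.

608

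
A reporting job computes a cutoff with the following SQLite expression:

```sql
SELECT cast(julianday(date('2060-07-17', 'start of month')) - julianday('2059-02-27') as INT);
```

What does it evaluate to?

490

`start of month` rewinds 2060-07-17 to 2060-07-01.
1 day remains in February 2059 after the 27th (28 − 27).
Full months from March 2059 through June 2060 contribute their day counts.
Then 1 day into July 2060.
Total: 1 + 31 + 30 + 31 + 30 + 31 + 31 + 30 + 31 + 30 + 31 + 31 + 29 + 31 + 30 + 31 + 30 + 1 = 490.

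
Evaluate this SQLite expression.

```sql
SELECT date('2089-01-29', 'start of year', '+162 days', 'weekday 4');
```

`start of year` rewinds 2089-01-29 to 2089-01-01.
Applying '+162 days' to 2089-01-01: counting 162 days forward gives 2089-06-12.
`weekday 4` advances to the next Thursday; 2089-06-12 is a Sunday, so it moves forward to 2089-06-16.

2089-06-16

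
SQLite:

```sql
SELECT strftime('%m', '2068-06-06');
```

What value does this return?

06

`%m` extracts the 2-digit month (01-12): 06.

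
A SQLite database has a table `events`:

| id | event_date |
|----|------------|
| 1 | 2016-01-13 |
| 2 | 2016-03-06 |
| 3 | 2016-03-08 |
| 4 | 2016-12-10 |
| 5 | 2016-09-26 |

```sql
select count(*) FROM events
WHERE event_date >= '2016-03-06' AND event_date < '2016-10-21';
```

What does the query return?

Rows in [2016-03-06, 2016-10-21): 2016-03-06, 2016-03-08, 2016-09-26 → 3 rows.

3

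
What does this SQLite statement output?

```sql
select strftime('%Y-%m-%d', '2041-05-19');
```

`%Y-%m-%d` extracts the ISO date: 2041-05-19.

2041-05-19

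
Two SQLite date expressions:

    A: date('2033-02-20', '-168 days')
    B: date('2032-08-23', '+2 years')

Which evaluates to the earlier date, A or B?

A = 2032-09-05.
B = 2034-08-23.
A is earlier.

A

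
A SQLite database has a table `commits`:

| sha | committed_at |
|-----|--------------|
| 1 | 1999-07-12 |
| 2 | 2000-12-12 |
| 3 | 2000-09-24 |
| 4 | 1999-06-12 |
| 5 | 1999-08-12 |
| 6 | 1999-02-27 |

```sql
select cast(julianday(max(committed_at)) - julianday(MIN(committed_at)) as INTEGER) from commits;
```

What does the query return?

MIN = 1999-02-27, MAX = 2000-12-12.
1 day remains in February 1999 after the 27th (28 − 27).
Full months from March 1999 through November 2000 contribute their day counts.
Then 12 days into December 2000.
Total: 1 + 31 + 30 + 31 + 30 + 31 + 31 + 30 + 31 + 30 + 31 + 31 + 29 + 31 + 30 + 31 + 30 + 31 + 31 + 30 + 31 + 30 + 12 = 654.

654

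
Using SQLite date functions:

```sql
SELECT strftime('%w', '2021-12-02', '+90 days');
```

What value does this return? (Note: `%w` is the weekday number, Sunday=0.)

First apply '+90 days': 2021-12-02 → 2022-03-02.
2022-03-02 is a Wednesday; with Sunday=0 that is 3.

3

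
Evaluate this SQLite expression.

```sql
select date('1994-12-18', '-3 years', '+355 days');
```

1992-12-07

Adding -3 years to 1994-12-18 gives 1991-12-18.
Applying '+355 days' to 1991-12-18: counting 355 days forward gives 1992-12-07.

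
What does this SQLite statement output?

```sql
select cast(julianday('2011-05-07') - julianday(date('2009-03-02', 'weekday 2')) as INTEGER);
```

`weekday 2` advances to the next Tuesday; 2009-03-02 is a Monday, so it moves forward to 2009-03-03.
28 days remain in March 2009 after the 3rd (31 − 3).
Full months from April 2009 through April 2011 contribute their day counts.
Then 7 days into May 2011.
Total: 28 + 30 + 31 + 30 + 31 + 31 + 30 + 31 + 30 + 31 + 31 + 28 + 31 + 30 + 31 + 30 + 31 + 31 + 30 + 31 + 30 + 31 + 31 + 28 + 31 + 30 + 7 = 795.

795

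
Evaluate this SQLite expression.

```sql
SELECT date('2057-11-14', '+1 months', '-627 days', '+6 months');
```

Adding +1 month to 2057-11-14 gives 2057-12-14.
Applying '-627 days' to 2057-12-14: counting 627 days back gives 2056-03-27.
Adding +6 months to 2056-03-27 gives 2056-09-27.

2056-09-27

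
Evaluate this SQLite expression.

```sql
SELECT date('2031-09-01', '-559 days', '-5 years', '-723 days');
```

Applying '-559 days' to 2031-09-01: counting 559 days back gives 2030-02-19.
Adding -5 years to 2030-02-19 gives 2025-02-19.
Applying '-723 days' to 2025-02-19: counting 723 days back gives 2023-02-27.

2023-02-27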